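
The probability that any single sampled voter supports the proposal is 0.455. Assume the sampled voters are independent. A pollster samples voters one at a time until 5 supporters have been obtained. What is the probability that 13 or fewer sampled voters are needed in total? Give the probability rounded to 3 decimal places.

Finishing within 13 sampled voters ⇔ at least 5 successes in the first 13. With X ~ Binomial(13, 0.455), P(Y ≤ 13) = 1 − P(X ≤ 4).
  k=0: C(13,0)·0.455^0·0.545^13 = 0.00037
  k=1: C(13,1)·0.455^1·0.545^12 = 0.00406
  k=2: C(13,2)·0.455^2·0.545^11 = 0.02035
  k=3: C(13,3)·0.455^3·0.545^10 = 0.06228
  k=4: C(13,4)·0.455^4·0.545^9 = 0.12999
1 − 0.21706 = 0.78294

0.783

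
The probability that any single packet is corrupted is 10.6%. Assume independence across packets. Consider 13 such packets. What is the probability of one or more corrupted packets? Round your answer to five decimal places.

0.76698

P(at least one) = 1 − P(none) = 1 − (1 − 0.106)^13
= 1 − 0.2330171 = 0.7669829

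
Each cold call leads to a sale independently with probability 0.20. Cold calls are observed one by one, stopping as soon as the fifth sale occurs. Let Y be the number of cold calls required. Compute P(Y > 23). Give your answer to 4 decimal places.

0.5007

Needing more than 23 cold calls ⇔ fewer than 5 successes in the first 23. With X ~ Binomial(23, 0.20), P(Y > 23) = P(X ≤ 4).
  k=0: C(23,0)·0.20^0·0.80^23 = 0.005903
  k=1: C(23,1)·0.20^1·0.80^22 = 0.033942
  k=2: C(23,2)·0.20^2·0.80^21 = 0.093341
  k=3: C(23,3)·0.20^3·0.80^20 = 0.163346
  k=4: C(23,4)·0.20^4·0.80^19 = 0.204182
P(X ≤ 4) = 0.500714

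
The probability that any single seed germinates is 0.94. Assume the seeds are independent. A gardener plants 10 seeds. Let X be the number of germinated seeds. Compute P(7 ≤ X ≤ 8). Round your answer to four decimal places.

X ~ Binomial(10, 0.94); P(7 ≤ X ≤ 8) = Σ C(10,k) p^k (1−p)^(10−k) over k:
  k=7: C(10,7)·0.94^7·0.06^3 = 0.016809
  k=8: C(10,8)·0.94^8·0.06^2 = 0.098750
Total = 0.115559

0.1156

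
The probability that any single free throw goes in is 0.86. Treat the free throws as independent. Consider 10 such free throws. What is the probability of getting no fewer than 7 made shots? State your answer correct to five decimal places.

0.96004

X ~ Binomial(10, 0.86); P(X ≥ 7) = Σ C(10,k) p^k (1−p)^(10−k) over k:
  k=7: C(10,7)·0.86^7·0.14^3 = 0.1145657
  k=8: C(10,8)·0.86^8·0.14^2 = 0.2639102
  k=9: C(10,9)·0.86^9·0.14^1 = 0.3602584
  k=10: C(10,10)·0.86^10·0.14^0 = 0.2213016
Total = 0.9600358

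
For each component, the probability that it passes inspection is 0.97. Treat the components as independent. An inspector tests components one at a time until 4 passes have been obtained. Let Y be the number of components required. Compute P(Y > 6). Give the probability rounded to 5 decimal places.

0.00050

Needing more than 6 components ⇔ fewer than 4 successes in the first 6. With X ~ Binomial(6, 0.97), P(Y > 6) = P(X ≤ 3).
  k=0: C(6,0)·0.97^0·0.03^6 = 0.0000000
  k=1: C(6,1)·0.97^1·0.03^5 = 0.0000001
  k=2: C(6,2)·0.97^2·0.03^4 = 0.0000114
  k=3: C(6,3)·0.97^3·0.03^3 = 0.0004928
P(X ≤ 3) = 0.0005044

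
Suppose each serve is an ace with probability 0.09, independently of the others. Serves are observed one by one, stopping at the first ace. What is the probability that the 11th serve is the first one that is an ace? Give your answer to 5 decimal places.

0.03505

Geometric (trials to first success), p = 0.09.
P(Y = 11) = (1−p)^10 · p = 0.38942 · 0.09 = 0.0350475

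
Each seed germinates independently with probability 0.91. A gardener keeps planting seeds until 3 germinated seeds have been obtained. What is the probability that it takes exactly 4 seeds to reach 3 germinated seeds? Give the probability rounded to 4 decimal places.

Y = trial on which the third success occurs; negative binomial, r=3, p=0.91.
P(Y=4) = C(3,2) · p^3 · (1−p)^1
= 3 · 0.75357 · 0.09 = 0.203464

0.2035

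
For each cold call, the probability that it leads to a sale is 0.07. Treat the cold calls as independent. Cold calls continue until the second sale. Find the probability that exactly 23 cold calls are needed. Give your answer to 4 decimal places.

0.0235

Y = trial on which the second success occurs; negative binomial, r=2, p=0.07.
P(Y=23) = C(22,1) · p^2 · (1−p)^21
= 22 · 0.0049 · 0.21784 = 0.023483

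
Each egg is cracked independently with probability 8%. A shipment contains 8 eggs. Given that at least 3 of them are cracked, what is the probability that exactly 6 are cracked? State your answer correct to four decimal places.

0.0003

X ~ Binomial(8, 0.08). Want P(X=6 | X≥3) = P(X=6) / P(X≥3).
P(X=6) = C(8,6)·0.08^6·0.92^2 = 0.000006
P(X≥3) = 1 − 0.513219 − 0.357022 − 0.108659 = 0.021100
Ratio = 0.000006 / 0.021100 = 0.000294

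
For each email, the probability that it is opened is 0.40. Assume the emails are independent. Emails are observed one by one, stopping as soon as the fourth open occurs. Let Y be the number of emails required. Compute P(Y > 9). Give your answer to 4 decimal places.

Needing more than 9 emails ⇔ fewer than 4 successes in the first 9. With X ~ Binomial(9, 0.40), P(Y > 9) = P(X ≤ 3).
  k=0: C(9,0)·0.40^0·0.60^9 = 0.010078
  k=1: C(9,1)·0.40^1·0.60^8 = 0.060466
  k=2: C(9,2)·0.40^2·0.60^7 = 0.161243
  k=3: C(9,3)·0.40^3·0.60^6 = 0.250823
P(X ≤ 3) = 0.482610

0.4826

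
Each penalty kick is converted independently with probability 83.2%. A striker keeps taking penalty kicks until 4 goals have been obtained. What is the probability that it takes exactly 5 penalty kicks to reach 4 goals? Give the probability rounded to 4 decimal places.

Y = trial on which the fourth success occurs; negative binomial, r=4, p=0.832.
P(Y=5) = C(4,3) · p^4 · (1−p)^1
= 4 · 0.47917 · 0.168 = 0.322005

0.3220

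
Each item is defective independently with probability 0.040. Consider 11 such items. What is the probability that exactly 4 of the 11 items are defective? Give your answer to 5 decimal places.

0.00063

X ~ Binomial(n=11, p=0.04).
P(X=4) = C(11,4) · p^4 · (1−p)^7
= 330 · 2.56e-06 · 0.75145 = 0.0006348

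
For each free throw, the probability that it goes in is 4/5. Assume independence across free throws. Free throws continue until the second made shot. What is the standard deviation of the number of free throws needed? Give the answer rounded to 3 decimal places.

0.791

Y = total free throws until the second success; negative binomial with r=2, p=0.80.
SD(Y) = √[r(1−p)/p²] = √(0.62500) = 0.79057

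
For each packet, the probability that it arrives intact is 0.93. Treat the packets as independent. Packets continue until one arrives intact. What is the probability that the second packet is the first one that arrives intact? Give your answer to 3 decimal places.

0.065

Geometric (trials to first success), p = 0.93.
P(Y = 2) = (1−p)^1 · p = 0.07 · 0.93 = 0.06510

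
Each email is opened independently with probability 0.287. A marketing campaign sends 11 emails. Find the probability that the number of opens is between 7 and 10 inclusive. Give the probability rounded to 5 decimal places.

0.01683

X ~ Binomial(11, 0.287); P(7 ≤ X ≤ 10) = Σ C(11,k) p^k (1−p)^(11−k) over k:
  k=7: C(11,7)·0.287^7·0.713^4 = 0.0136787
  k=8: C(11,8)·0.287^8·0.713^3 = 0.0027530
  k=9: C(11,9)·0.287^9·0.713^2 = 0.0003694
  k=10: C(11,10)·0.287^10·0.713^1 = 0.0000297
Total = 0.0168308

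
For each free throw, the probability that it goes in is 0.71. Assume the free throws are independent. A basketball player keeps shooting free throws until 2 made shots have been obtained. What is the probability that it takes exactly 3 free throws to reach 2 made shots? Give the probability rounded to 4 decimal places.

Y = trial on which the second success occurs; negative binomial, r=2, p=0.71.
P(Y=3) = C(2,1) · p^2 · (1−p)^1
= 2 · 0.5041 · 0.29 = 0.292378

0.2924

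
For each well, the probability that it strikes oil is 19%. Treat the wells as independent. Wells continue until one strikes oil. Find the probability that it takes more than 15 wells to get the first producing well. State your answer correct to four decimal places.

0.0424

Y = number of wells to the first success; geometric, p = 0.19.
P(Y > 15) = P(first 15 all fail) = (1−p)^15 = 0.042391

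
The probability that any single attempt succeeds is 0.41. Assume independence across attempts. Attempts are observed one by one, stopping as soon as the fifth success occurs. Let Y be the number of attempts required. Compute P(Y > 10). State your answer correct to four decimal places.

0.6078

Needing more than 10 attempts ⇔ fewer than 5 successes in the first 10. With X ~ Binomial(10, 0.41), P(Y > 10) = P(X ≤ 4).
  k=0: C(10,0)·0.41^0·0.59^10 = 0.005111
  k=1: C(10,1)·0.41^1·0.59^9 = 0.035518
  k=2: C(10,2)·0.41^2·0.59^8 = 0.111070
  k=3: C(10,3)·0.41^3·0.59^7 = 0.205824
  k=4: C(10,4)·0.41^4·0.59^6 = 0.250303
P(X ≤ 4) = 0.607827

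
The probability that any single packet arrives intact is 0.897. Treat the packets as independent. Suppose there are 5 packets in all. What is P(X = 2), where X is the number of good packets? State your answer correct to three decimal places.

0.009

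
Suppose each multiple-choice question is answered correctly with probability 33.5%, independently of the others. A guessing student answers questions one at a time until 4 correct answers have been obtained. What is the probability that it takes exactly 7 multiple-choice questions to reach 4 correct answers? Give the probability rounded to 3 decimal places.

0.074

Y = trial on which the fourth success occurs; negative binomial, r=4, p=0.335.
P(Y=7) = C(6,3) · p^4 · (1−p)^3
= 20 · 0.012594 · 0.29408 = 0.07408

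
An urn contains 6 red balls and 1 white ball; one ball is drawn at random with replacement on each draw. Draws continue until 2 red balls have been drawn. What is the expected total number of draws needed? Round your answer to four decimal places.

2.3333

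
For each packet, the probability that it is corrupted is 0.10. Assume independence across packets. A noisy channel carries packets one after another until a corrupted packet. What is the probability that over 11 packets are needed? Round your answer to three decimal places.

0.314

Y = number of packets to the first success; geometric, p = 0.10.
P(Y > 11) = P(first 11 all fail) = (1−p)^11 = 0.31381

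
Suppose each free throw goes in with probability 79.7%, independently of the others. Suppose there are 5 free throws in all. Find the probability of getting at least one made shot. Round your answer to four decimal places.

P(at least one) = 1 − P(none) = 1 − (1 − 0.797)^5
= 1 − 0.000345 = 0.999655

0.9997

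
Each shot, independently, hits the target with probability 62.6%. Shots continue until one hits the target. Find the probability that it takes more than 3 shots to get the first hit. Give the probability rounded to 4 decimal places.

0.0523

Y = number of shots to the first success; geometric, p = 0.626.
P(Y > 3) = P(first 3 all fail) = (1−p)^3 = 0.052314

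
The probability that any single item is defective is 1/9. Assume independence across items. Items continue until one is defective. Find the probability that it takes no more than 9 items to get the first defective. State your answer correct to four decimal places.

0.6536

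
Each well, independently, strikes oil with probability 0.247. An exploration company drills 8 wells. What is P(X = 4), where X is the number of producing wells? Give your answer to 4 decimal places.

0.0838

X ~ Binomial(n=8, p=0.247).
P(X=4) = C(8,4) · p^4 · (1−p)^4
= 70 · 0.0037221 · 0.3215 = 0.083766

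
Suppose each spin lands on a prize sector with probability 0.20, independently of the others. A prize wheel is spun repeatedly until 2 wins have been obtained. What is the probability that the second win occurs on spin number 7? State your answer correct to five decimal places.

0.07864

Y = trial on which the second success occurs; negative binomial, r=2, p=0.20.
P(Y=7) = C(6,1) · p^2 · (1−p)^5
= 6 · 0.04 · 0.32768 = 0.0786432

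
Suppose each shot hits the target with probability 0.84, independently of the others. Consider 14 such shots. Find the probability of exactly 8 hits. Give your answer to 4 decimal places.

0.0125

X ~ Binomial(n=14, p=0.84).
P(X=8) = C(14,8) · p^8 · (1−p)^6
= 3003 · 0.24788 · 1.6777e-05 = 0.012488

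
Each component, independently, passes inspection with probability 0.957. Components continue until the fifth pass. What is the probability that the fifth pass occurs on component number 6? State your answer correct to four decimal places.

0.1726

Y = trial on which the fifth success occurs; negative binomial, r=5, p=0.957.
P(Y=6) = C(5,4) · p^5 · (1−p)^1
= 5 · 0.80271 · 0.043 = 0.172583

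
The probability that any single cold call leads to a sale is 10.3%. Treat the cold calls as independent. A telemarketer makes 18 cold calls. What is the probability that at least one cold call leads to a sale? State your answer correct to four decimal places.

0.8587

P(at least one) = 1 − P(none) = 1 − (1 − 0.103)^18
= 1 − 0.141340 = 0.858660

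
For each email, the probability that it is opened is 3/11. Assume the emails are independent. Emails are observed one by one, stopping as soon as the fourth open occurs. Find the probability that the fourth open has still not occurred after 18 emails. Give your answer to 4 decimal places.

Needing more than 18 emails ⇔ fewer than 4 successes in the first 18. With X ~ Binomial(18, 0.272727), P(Y > 18) = P(X ≤ 3).
  k=0: C(18,0)·0.272727^0·0.727273^18 = 0.003240
  k=1: C(18,1)·0.272727^1·0.727273^17 = 0.021870
  k=2: C(18,2)·0.272727^2·0.727273^16 = 0.069712
  k=3: C(18,3)·0.272727^3·0.727273^15 = 0.139423
P(X ≤ 3) = 0.234245

0.2342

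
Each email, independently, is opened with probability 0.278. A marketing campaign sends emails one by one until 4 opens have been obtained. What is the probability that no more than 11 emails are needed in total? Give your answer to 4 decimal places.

Finishing within 11 emails ⇔ at least 4 successes in the first 11. With X ~ Binomial(11, 0.278), P(Y ≤ 11) = 1 − P(X ≤ 3).
  k=0: C(11,0)·0.278^0·0.722^11 = 0.027791
  k=1: C(11,1)·0.278^1·0.722^10 = 0.117709
  k=2: C(11,2)·0.278^2·0.722^9 = 0.226614
  k=3: C(11,3)·0.278^3·0.722^8 = 0.261768
1 − 0.633882 = 0.366118

0.3661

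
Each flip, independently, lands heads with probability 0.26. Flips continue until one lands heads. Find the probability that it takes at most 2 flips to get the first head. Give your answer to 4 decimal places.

0.4524

Y = number of flips to the first success; geometric, p = 0.26.
P(Y ≤ 2) = 1 − (1−p)^2 = 1 − 0.547600 = 0.452400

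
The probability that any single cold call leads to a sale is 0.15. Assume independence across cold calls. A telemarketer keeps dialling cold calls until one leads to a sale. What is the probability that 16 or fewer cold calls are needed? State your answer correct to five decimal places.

0.92575

Y = number of cold calls to the first success; geometric, p = 0.15.
P(Y ≤ 16) = 1 − (1−p)^16 = 1 − 0.0742511 = 0.9257489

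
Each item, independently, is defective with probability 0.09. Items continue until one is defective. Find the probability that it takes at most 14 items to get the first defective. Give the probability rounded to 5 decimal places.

Y = number of items to the first success; geometric, p = 0.09.
P(Y ≤ 14) = 1 − (1−p)^14 = 1 − 0.2670420 = 0.7329580

0.73296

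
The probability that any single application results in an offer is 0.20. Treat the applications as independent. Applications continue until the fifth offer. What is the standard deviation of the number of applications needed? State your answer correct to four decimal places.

10.0000

Y = total applications until the fifth success; negative binomial with r=5, p=0.20.
SD(Y) = √[r(1−p)/p²] = √(100.000000) = 10.000000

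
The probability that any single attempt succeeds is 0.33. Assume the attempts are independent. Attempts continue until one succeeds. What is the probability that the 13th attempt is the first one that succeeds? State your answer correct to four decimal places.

Geometric (trials to first success), p = 0.33.
P(Y = 13) = (1−p)^12 · p = 0.0081827 · 0.33 = 0.002700

0.0027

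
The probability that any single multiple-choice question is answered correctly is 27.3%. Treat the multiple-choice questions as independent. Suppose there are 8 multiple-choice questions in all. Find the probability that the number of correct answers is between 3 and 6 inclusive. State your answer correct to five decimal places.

X ~ Binomial(8, 0.273); P(3 ≤ X ≤ 6) = Σ C(8,k) p^k (1−p)^(8−k) over k:
  k=3: C(8,3)·0.273^3·0.727^5 = 0.2313918
  k=4: C(8,4)·0.273^4·0.727^4 = 0.1086141
  k=5: C(8,5)·0.273^5·0.727^3 = 0.0326291
  k=6: C(8,6)·0.273^6·0.727^2 = 0.0061264
Total = 0.3787614

0.37876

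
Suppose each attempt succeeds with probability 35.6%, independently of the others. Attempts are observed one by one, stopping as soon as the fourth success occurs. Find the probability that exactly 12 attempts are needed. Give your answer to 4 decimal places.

0.0784

Y = trial on which the fourth success occurs; negative binomial, r=4, p=0.356.
P(Y=12) = C(11,3) · p^4 · (1−p)^8
= 165 · 0.016062 · 0.029586 = 0.078410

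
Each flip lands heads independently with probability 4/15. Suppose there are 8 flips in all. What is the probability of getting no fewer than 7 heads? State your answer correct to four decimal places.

X ~ Binomial(8, 0.266667); P(X ≥ 7) = Σ C(8,k) p^k (1−p)^(8−k) over k:
  k=7: C(8,7)·0.266667^7·0.733333^1 = 0.000563
  k=8: C(8,8)·0.266667^8·0.733333^0 = 0.000026
Total = 0.000588

0.0006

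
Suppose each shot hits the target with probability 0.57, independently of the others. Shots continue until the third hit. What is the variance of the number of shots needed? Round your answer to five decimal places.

3.97045

Y = total shots until the third success; negative binomial with r=3, p=0.57.
Var(Y) = r(1−p)/p² = 3·0.43 / 0.57² = 3.9704524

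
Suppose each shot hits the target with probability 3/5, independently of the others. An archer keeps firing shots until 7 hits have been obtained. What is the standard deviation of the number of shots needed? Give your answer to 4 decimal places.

2.7889

Y = total shots until the seventh success; negative binomial with r=7, p=0.60.
SD(Y) = √[r(1−p)/p²] = √(7.777778) = 2.788867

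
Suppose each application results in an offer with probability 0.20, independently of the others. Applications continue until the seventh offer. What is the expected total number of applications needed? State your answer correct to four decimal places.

35.0000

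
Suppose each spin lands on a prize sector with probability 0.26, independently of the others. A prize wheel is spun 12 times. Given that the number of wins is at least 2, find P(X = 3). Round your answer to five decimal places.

X ~ Binomial(12, 0.26). Want P(X=3 | X≥2) = P(X=3) / P(X≥2).
P(X=3) = C(12,3)·0.26^3·0.74^9 = 0.2572931
P(X≥2) = 1 − 0.0269638 − 0.1136851 = 0.8593511
Ratio = 0.2572931 / 0.8593511 = 0.2994040

0.29940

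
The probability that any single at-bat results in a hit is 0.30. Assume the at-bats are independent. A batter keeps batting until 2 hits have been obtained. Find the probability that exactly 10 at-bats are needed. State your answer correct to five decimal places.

0.04669

Y = trial on which the second success occurs; negative binomial, r=2, p=0.30.
P(Y=10) = C(9,1) · p^2 · (1−p)^8
= 9 · 0.09 · 0.057648 = 0.0466949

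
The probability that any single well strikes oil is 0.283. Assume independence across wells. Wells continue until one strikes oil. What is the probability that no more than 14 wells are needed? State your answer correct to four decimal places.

0.9905

Y = number of wells to the first success; geometric, p = 0.283.
P(Y ≤ 14) = 1 − (1−p)^14 = 1 − 0.009490 = 0.990510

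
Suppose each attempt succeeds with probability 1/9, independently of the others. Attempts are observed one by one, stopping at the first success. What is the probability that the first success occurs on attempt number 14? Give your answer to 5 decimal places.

0.02403

Geometric (trials to first success), p = 0.111111.
P(Y = 14) = (1−p)^13 · p = 0.21628 · 0.111111 = 0.0240312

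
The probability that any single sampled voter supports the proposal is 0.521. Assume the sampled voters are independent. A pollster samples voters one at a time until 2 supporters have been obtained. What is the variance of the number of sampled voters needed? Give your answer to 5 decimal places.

3.52931

Y = total sampled voters until the second success; negative binomial with r=2, p=0.521.
Var(Y) = r(1−p)/p² = 2·0.479 / 0.521² = 3.5293121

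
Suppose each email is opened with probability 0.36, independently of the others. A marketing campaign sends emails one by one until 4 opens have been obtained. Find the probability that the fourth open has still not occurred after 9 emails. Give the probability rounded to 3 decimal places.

Needing more than 9 emails ⇔ fewer than 4 successes in the first 9. With X ~ Binomial(9, 0.36), P(Y > 9) = P(X ≤ 3).
  k=0: C(9,0)·0.36^0·0.64^9 = 0.01801
  k=1: C(9,1)·0.36^1·0.64^8 = 0.09120
  k=2: C(9,2)·0.36^2·0.64^7 = 0.20520
  k=3: C(9,3)·0.36^3·0.64^6 = 0.26932
P(X ≤ 3) = 0.58373

0.584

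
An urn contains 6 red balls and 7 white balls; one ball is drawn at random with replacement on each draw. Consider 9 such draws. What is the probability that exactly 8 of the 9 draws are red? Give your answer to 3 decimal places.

0.010

X ~ Binomial(n=9, p=0.461538).
P(X=8) = C(9,8) · p^8 · (1−p)^1
= 9 · 0.002059 · 0.53846 = 0.00998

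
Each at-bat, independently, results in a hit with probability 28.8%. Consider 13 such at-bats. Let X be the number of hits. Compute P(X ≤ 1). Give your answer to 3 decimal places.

X ~ Binomial(13, 0.288); P(X ≤ 1) = Σ C(13,k) p^k (1−p)^(13−k) over k:
  k=0: C(13,0)·0.288^0·0.712^13 = 0.01208
  k=1: C(13,1)·0.288^1·0.712^12 = 0.06355
Total = 0.07563

0.076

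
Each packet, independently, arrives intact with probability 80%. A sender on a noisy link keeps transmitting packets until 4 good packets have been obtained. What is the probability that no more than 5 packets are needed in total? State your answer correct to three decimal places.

Finishing within 5 packets ⇔ at least 4 successes in the first 5. With X ~ Binomial(5, 0.80), P(Y ≤ 5) = 1 − P(X ≤ 3).
  k=0: C(5,0)·0.80^0·0.20^5 = 0.00032
  k=1: C(5,1)·0.80^1·0.20^4 = 0.00640
  k=2: C(5,2)·0.80^2·0.20^3 = 0.05120
  k=3: C(5,3)·0.80^3·0.20^2 = 0.20480
1 − 0.26272 = 0.73728

0.737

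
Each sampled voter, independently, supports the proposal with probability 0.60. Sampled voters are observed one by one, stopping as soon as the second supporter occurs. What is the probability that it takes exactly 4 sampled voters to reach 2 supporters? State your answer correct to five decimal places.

0.17280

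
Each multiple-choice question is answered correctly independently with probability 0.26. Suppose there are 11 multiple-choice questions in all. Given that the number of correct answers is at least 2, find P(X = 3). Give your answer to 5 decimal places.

0.31695

X ~ Binomial(11, 0.26). Want P(X=3 | X≥2) = P(X=3) / P(X≥2).
P(X=3) = C(11,3)·0.26^3·0.74^8 = 0.2607701
P(X≥2) = 1 − 0.0364375 − 0.1408261 = 0.8227363
Ratio = 0.2607701 / 0.8227363 = 0.3169546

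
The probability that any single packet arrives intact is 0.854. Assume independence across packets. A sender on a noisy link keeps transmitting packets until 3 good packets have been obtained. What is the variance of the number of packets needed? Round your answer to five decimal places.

0.60056

Y = total packets until the third success; negative binomial with r=3, p=0.854.
Var(Y) = r(1−p)/p² = 3·0.146 / 0.854² = 0.6005627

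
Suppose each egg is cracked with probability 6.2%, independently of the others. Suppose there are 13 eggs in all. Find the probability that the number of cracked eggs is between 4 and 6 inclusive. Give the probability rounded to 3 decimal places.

X ~ Binomial(13, 0.062); P(4 ≤ X ≤ 6) = Σ C(13,k) p^k (1−p)^(13−k) over k:
  k=4: C(13,4)·0.062^4·0.938^9 = 0.00594
  k=5: C(13,5)·0.062^5·0.938^8 = 0.00071
  k=6: C(13,6)·0.062^6·0.938^7 = 0.00006
Total = 0.00671

0.007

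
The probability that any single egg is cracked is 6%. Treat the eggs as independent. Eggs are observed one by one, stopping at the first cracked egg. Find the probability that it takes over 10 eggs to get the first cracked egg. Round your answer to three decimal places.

Y = number of eggs to the first success; geometric, p = 0.06.
P(Y > 10) = P(first 10 all fail) = (1−p)^10 = 0.53862

0.539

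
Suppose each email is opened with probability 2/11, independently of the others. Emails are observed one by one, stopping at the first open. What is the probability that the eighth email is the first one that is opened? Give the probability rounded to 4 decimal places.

0.0446

Geometric (trials to first success), p = 0.181818.
P(Y = 8) = (1−p)^7 · p = 0.24544 · 0.181818 = 0.044626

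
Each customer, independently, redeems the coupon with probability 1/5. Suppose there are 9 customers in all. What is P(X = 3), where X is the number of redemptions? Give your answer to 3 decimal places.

X ~ Binomial(n=9, p=0.20).
P(X=3) = C(9,3) · p^3 · (1−p)^6
= 84 · 0.008 · 0.26214 = 0.17616

0.176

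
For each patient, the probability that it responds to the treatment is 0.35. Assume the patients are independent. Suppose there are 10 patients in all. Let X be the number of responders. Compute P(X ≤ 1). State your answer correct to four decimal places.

0.0860

X ~ Binomial(10, 0.35); P(X ≤ 1) = Σ C(10,k) p^k (1−p)^(10−k) over k:
  k=0: C(10,0)·0.35^0·0.65^10 = 0.013463
  k=1: C(10,1)·0.35^1·0.65^9 = 0.072492
Total = 0.085954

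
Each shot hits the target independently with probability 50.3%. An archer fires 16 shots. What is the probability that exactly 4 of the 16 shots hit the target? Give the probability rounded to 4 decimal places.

X ~ Binomial(n=16, p=0.503).
P(X=4) = C(16,4) · p^4 · (1−p)^12
= 1820 · 0.064014 · 0.00022713 = 0.026462

0.0265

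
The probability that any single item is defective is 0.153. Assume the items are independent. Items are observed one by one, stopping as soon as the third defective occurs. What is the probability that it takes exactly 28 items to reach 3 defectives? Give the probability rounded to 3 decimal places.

Y = trial on which the third success occurs; negative binomial, r=3, p=0.153.
P(Y=28) = C(27,2) · p^3 · (1−p)^25
= 351 · 0.0035816 · 0.015743 = 0.01979

0.020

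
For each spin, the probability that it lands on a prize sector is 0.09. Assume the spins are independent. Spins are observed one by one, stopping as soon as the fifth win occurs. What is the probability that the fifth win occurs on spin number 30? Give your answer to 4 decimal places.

Y = trial on which the fifth success occurs; negative binomial, r=5, p=0.09.
P(Y=30) = C(29,4) · p^5 · (1−p)^25
= 23751 · 5.9049e-06 · 0.094631 = 0.013272

0.0133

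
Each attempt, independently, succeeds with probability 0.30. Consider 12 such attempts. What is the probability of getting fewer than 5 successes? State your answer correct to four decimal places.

0.7237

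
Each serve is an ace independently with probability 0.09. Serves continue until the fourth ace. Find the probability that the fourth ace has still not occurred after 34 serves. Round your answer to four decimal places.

0.6333

Needing more than 34 serves ⇔ fewer than 4 successes in the first 34. With X ~ Binomial(34, 0.09), P(Y > 34) = P(X ≤ 3).
  k=0: C(34,0)·0.09^0·0.91^34 = 0.040496
  k=1: C(34,1)·0.09^1·0.91^33 = 0.136172
  k=2: C(34,2)·0.09^2·0.91^32 = 0.222215
  k=3: C(34,3)·0.09^3·0.91^31 = 0.234424
P(X ≤ 3) = 0.633306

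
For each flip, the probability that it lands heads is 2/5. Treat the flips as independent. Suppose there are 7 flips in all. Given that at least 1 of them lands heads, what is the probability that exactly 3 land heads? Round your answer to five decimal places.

0.29866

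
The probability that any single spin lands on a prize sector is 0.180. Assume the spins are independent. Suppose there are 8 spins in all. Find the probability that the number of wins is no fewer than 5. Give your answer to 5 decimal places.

0.00652

X ~ Binomial(8, 0.18); P(X ≥ 5) = Σ C(8,k) p^k (1−p)^(8−k) over k:
  k=5: C(8,5)·0.18^5·0.82^3 = 0.0058343
  k=6: C(8,6)·0.18^6·0.82^2 = 0.0006404
  k=7: C(8,7)·0.18^7·0.82^1 = 0.0000402
  k=8: C(8,8)·0.18^8·0.82^0 = 0.0000011
Total = 0.0065160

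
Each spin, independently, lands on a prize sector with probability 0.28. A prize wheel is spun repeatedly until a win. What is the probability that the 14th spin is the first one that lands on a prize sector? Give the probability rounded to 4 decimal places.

0.0039

Geometric (trials to first success), p = 0.28.
P(Y = 14) = (1−p)^13 · p = 0.013974 · 0.28 = 0.003913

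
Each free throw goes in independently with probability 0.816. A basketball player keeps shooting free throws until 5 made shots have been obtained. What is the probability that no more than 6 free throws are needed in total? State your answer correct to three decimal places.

0.695

Finishing within 6 free throws ⇔ at least 5 successes in the first 6. With X ~ Binomial(6, 0.816), P(Y ≤ 6) = 1 − P(X ≤ 4).
  k=0: C(6,0)·0.816^0·0.184^6 = 0.00004
  k=1: C(6,1)·0.816^1·0.184^5 = 0.00103
  k=2: C(6,2)·0.816^2·0.184^4 = 0.01145
  k=3: C(6,3)·0.816^3·0.184^3 = 0.06769
  k=4: C(6,4)·0.816^4·0.184^2 = 0.22516
1 − 0.30537 = 0.69463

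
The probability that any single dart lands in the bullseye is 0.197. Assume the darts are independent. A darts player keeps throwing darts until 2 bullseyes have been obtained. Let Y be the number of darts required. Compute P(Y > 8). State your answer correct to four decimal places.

Needing more than 8 darts ⇔ fewer than 2 successes in the first 8. With X ~ Binomial(8, 0.197), P(Y > 8) = P(X ≤ 1).
  k=0: C(8,0)·0.197^0·0.803^8 = 0.172872
  k=1: C(8,1)·0.197^1·0.803^7 = 0.339285
P(X ≤ 1) = 0.512157

0.5122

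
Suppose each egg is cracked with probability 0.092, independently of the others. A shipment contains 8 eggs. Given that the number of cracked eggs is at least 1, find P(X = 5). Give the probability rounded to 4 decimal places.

0.0005

X ~ Binomial(8, 0.092). Want P(X=5 | X≥1) = P(X=5) / P(X≥1).
P(X=5) = C(8,5)·0.092^5·0.908^3 = 0.000276
P(X≥1) = 1 − 0.462048 = 0.537952
Ratio = 0.000276 / 0.537952 = 0.000514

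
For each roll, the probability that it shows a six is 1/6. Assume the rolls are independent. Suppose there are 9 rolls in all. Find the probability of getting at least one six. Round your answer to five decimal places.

P(at least one) = 1 − P(none) = 1 − (1 − 0.166667)^9
= 1 − 0.1938067 = 0.8061933

0.80619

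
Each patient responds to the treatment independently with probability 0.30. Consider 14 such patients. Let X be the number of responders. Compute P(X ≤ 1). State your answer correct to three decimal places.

0.047

X ~ Binomial(14, 0.30); P(X ≤ 1) = Σ C(14,k) p^k (1−p)^(14−k) over k:
  k=0: C(14,0)·0.30^0·0.70^14 = 0.00678
  k=1: C(14,1)·0.30^1·0.70^13 = 0.04069
Total = 0.04748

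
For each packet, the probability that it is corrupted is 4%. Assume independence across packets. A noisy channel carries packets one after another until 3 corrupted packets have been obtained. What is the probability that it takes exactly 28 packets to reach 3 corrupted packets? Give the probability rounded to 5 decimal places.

0.00810

Y = trial on which the third success occurs; negative binomial, r=3, p=0.04.
P(Y=28) = C(27,2) · p^3 · (1−p)^25
= 351 · 6.4e-05 · 0.3604 = 0.0080960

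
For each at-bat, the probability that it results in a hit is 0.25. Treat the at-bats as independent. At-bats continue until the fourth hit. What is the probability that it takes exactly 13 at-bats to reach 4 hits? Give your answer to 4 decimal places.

Y = trial on which the fourth success occurs; negative binomial, r=4, p=0.25.
P(Y=13) = C(12,3) · p^4 · (1−p)^9
= 220 · 0.0039062 · 0.075085 = 0.064526

0.0645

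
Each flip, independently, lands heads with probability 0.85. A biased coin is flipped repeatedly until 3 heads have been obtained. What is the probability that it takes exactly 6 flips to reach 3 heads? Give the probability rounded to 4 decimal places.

0.0207

Y = trial on which the third success occurs; negative binomial, r=3, p=0.85.
P(Y=6) = C(5,2) · p^3 · (1−p)^3
= 10 · 0.61413 · 0.003375 = 0.020727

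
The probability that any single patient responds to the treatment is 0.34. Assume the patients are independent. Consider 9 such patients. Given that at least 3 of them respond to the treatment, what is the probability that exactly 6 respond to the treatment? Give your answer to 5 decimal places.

X ~ Binomial(9, 0.34). Want P(X=6 | X≥3) = P(X=6) / P(X≥3).
P(X=6) = C(9,6)·0.34^6·0.66^3 = 0.0373065
P(X≥3) = 1 − 0.0237627 − 0.1101724 − 0.2270220 = 0.6390429
Ratio = 0.0373065 / 0.6390429 = 0.0583787

0.05838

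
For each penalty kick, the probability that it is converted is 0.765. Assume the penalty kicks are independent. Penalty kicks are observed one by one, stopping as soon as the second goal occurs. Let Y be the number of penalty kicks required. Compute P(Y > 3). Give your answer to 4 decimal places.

0.1397

Needing more than 3 penalty kicks ⇔ fewer than 2 successes in the first 3. With X ~ Binomial(3, 0.765), P(Y > 3) = P(X ≤ 1).
  k=0: C(3,0)·0.765^0·0.235^3 = 0.012978
  k=1: C(3,1)·0.765^1·0.235^2 = 0.126741
P(X ≤ 1) = 0.139719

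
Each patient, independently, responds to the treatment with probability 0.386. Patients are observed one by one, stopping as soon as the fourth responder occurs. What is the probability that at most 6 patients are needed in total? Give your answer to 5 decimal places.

Finishing within 6 patients ⇔ at least 4 successes in the first 6. With X ~ Binomial(6, 0.386), P(Y ≤ 6) = 1 − P(X ≤ 3).
  k=0: C(6,0)·0.386^0·0.614^6 = 0.0535809
  k=1: C(6,1)·0.386^1·0.614^5 = 0.2021066
  k=2: C(6,2)·0.386^2·0.614^4 = 0.3176430
  k=3: C(6,3)·0.386^3·0.614^3 = 0.2662545
1 − 0.8395851 = 0.1604149

0.16041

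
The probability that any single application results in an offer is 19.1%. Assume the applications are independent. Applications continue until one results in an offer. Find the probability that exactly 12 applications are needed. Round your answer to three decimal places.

0.019

Geometric (trials to first success), p = 0.191.
P(Y = 12) = (1−p)^11 · p = 0.097148 · 0.191 = 0.01856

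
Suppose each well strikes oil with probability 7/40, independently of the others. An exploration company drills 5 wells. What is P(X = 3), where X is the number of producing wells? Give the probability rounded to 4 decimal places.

X ~ Binomial(n=5, p=0.175).
P(X=3) = C(5,3) · p^3 · (1−p)^2
= 10 · 0.0053594 · 0.68063 = 0.036477

0.0365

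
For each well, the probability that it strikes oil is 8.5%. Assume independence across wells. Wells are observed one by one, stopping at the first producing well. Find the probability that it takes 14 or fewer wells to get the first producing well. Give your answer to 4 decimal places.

Y = number of wells to the first success; geometric, p = 0.085.
P(Y ≤ 14) = 1 − (1−p)^14 = 1 − 0.288334 = 0.711666

0.7117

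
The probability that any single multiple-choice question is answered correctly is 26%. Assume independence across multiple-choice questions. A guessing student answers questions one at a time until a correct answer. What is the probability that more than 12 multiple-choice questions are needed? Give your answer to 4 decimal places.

Y = number of multiple-choice questions to the first success; geometric, p = 0.26.
P(Y > 12) = P(first 12 all fail) = (1−p)^12 = 0.026964

0.0270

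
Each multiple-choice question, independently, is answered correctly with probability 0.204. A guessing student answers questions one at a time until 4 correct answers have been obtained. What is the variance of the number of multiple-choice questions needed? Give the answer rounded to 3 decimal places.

76.509

Y = total multiple-choice questions until the fourth success; negative binomial with r=4, p=0.204.
Var(Y) = r(1−p)/p² = 4·0.796 / 0.204² = 76.50903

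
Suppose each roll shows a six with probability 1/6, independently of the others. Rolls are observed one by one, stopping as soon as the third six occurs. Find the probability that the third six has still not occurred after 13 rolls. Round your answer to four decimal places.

0.6281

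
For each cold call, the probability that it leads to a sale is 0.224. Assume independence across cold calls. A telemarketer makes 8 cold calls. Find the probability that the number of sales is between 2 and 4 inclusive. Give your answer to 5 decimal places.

0.54779

X ~ Binomial(8, 0.224); P(2 ≤ X ≤ 4) = Σ C(8,k) p^k (1−p)^(8−k) over k:
  k=2: C(8,2)·0.224^2·0.776^6 = 0.3067781
  k=3: C(8,3)·0.224^3·0.776^5 = 0.1771090
  k=4: C(8,4)·0.224^4·0.776^4 = 0.0639053
Total = 0.5477925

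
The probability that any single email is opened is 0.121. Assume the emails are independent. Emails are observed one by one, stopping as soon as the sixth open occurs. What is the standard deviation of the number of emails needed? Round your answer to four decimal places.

18.9795

Y = total emails until the sixth success; negative binomial with r=6, p=0.121.
SD(Y) = √[r(1−p)/p²] = √(360.221296) = 18.979497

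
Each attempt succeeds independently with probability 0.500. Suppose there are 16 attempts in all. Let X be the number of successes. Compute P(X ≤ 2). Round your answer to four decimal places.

0.0021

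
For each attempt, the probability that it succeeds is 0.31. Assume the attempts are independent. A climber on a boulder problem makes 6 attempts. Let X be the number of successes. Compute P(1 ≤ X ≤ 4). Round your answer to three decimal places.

X ~ Binomial(6, 0.31); P(1 ≤ X ≤ 4) = Σ C(6,k) p^k (1−p)^(6−k) over k:
  k=1: C(6,1)·0.31^1·0.69^5 = 0.29091
  k=2: C(6,2)·0.31^2·0.69^4 = 0.32675
  k=3: C(6,3)·0.31^3·0.69^3 = 0.19573
  k=4: C(6,4)·0.31^4·0.69^2 = 0.06595
Total = 0.87934

0.879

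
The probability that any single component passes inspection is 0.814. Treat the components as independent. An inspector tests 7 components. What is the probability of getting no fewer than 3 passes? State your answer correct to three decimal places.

0.997

X ~ Binomial(7, 0.814); P(X ≥ 3) = Σ C(7,k) p^k (1−p)^(7−k) over k:
  k=3: C(7,3)·0.814^3·0.186^4 = 0.02259
  k=4: C(7,4)·0.814^4·0.186^3 = 0.09888
  k=5: C(7,5)·0.814^5·0.186^2 = 0.25964
  k=6: C(7,6)·0.814^6·0.186^1 = 0.37875
  k=7: C(7,7)·0.814^7·0.186^0 = 0.23679
Total = 0.99666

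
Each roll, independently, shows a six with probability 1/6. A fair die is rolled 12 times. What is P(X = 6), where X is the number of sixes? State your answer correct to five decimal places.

X ~ Binomial(n=12, p=0.166667).
P(X=6) = C(12,6) · p^6 · (1−p)^6
= 924 · 2.1433e-05 · 0.3349 = 0.0066325

0.00663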